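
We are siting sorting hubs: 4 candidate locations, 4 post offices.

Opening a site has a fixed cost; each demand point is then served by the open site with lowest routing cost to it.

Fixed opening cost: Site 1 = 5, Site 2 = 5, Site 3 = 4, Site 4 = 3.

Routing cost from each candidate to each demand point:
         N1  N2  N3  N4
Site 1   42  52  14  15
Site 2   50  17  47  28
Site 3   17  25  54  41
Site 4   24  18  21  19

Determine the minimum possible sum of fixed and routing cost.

76

Open {Site 1, Site 3, Site 4}: assign each demand point to its cheapest open site.
  N1→Site 3 17, N2→Site 4 18, N3→Site 1 14, N4→Site 1 15
  routing cost 64, fixed 12 → total 76.
Compare {Site 1, Site 2, Site 3}: routing cost 63 + fixed 14 = 77.
Compare {Site 1, Site 4}: routing cost 71 + fixed 8 = 79.
Compare {Site 1, Site 3}: routing cost 71 + fixed 9 = 80.
All other subsets cost ≥ 77. Minimum total cost: 76.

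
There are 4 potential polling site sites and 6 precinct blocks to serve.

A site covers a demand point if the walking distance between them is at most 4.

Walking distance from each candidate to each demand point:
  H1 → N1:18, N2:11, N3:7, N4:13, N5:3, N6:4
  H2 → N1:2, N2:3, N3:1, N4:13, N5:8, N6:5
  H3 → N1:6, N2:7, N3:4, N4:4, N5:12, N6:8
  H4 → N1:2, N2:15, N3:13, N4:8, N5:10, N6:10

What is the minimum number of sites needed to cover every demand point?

3

Coverage sets (demand points within 4 of each site):
  H1: {N5, N6}
  H2: {N1, N2, N3}
  H3: {N3, N4}
  H4: {N1}
No 2 sites suffice: every size-2 union leaves at least one demand point uncovered.
But {H1, H2, H3} covers everything, so the minimum is 3.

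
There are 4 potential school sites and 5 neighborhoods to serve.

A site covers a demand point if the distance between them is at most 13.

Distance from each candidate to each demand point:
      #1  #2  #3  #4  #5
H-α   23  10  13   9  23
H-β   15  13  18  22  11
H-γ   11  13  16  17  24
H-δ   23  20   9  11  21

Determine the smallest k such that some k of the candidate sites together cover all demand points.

3

Coverage sets (demand points within 13 of each site):
  H-α: {#2, #3, #4}
  H-β: {#2, #5}
  H-γ: {#1, #2}
  H-δ: {#3, #4}
No 2 sites suffice: every size-2 union leaves at least one demand point uncovered.
But {H-α, H-β, H-γ} covers everything, so the minimum is 3.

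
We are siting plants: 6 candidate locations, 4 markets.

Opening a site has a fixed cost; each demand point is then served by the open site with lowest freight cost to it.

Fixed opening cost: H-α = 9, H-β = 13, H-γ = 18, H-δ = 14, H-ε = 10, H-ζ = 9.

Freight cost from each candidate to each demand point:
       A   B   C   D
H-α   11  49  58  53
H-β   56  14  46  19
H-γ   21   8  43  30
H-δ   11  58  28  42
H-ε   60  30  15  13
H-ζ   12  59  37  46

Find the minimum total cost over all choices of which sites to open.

84

Open {H-α, H-γ, H-ε}: assign each demand point to its cheapest open site.
  A→H-α 11, B→H-γ 8, C→H-ε 15, D→H-ε 13
  freight cost 47, fixed 37 → total 84.
Compare {H-γ, H-ε}: freight cost 57 + fixed 28 = 85.
Compare {H-α, H-β, H-ε}: freight cost 53 + fixed 32 = 85.
Compare {H-γ, H-ε, H-ζ}: freight cost 48 + fixed 37 = 85.
All other subsets cost ≥ 85. Minimum total cost: 84.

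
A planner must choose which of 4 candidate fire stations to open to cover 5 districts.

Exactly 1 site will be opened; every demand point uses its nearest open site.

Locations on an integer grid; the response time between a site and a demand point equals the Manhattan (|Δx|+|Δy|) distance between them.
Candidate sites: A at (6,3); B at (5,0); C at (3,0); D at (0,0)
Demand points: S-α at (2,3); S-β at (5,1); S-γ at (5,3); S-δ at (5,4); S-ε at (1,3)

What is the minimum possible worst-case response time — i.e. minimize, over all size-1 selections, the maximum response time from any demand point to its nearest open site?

Open {A}.
  Farthest demand point is S-ε at response time 5 (to A); all others are ≤ 5.
With {C} the worst case is 6.
With {B} the worst case is 7.
No size-1 selection achieves below 5.

5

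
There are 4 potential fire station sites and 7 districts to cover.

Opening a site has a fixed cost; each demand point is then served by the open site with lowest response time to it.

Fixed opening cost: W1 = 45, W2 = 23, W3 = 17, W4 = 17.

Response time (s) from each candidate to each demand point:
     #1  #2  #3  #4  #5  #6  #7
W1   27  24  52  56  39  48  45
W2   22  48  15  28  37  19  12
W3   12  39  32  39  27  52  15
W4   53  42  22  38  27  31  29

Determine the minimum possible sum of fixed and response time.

Open {W2, W3}: assign each demand point to its cheapest open site.
  #1→W3 12, #2→W3 39, #3→W2 15, #4→W2 28, #5→W3 27, #6→W2 19, #7→W2 12
  response time 152, fixed 40 → total 192.
Compare {W2}: response time 181 + fixed 23 = 204.
Compare {W2, W4}: response time 165 + fixed 40 = 205.
Compare {W2, W3, W4}: response time 152 + fixed 57 = 209.
All other subsets cost ≥ 204. Minimum total cost: 192.

192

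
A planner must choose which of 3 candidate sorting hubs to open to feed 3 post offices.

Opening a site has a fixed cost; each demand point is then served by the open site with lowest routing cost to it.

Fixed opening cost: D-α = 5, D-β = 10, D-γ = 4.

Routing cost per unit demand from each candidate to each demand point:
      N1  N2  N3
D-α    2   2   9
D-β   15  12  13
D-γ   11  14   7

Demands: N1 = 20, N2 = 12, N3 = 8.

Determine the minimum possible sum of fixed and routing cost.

Open {D-α, D-γ}: assign each demand point to its cheapest open site.
  N1→D-α 20×2=40, N2→D-α 12×2=24, N3→D-γ 8×7=56
  routing cost 120, fixed 9 → total 129.
Compare {D-α, D-β, D-γ}: routing cost 120 + fixed 19 = 139.
Compare {D-α}: routing cost 136 + fixed 5 = 141.
Compare {D-α, D-β}: routing cost 136 + fixed 15 = 151.
All other subsets cost ≥ 139. Minimum total cost: 129.

129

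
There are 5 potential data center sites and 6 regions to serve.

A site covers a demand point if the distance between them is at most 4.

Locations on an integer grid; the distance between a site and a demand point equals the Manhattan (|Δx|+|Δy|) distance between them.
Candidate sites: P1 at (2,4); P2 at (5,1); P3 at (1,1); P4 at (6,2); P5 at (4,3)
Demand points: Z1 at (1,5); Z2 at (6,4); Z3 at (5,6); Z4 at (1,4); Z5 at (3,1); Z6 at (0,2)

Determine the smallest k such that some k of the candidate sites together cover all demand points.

2

Coverage sets (demand points within 4 of each site):
  P1: {Z1, Z2, Z4, Z5, Z6}
  P2: {Z2, Z5}
  P3: {Z1, Z4, Z5, Z6}
  P4: {Z2, Z5}
  P5: {Z2, Z3, Z4, Z5}
No single site covers all 6 demand points.
But {P1, P5} covers everything, so the minimum is 2.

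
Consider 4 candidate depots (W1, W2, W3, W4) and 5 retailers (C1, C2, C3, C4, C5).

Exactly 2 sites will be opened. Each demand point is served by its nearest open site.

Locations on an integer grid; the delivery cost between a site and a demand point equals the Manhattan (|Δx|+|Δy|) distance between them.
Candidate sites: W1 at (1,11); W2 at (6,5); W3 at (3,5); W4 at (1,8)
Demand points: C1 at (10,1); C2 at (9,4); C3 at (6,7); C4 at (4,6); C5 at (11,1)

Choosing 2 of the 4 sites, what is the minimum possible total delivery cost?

25

Open {W2, W3}.
  C1→W2 8, C2→W2 4, C3→W2 2, C4→W3 2, C5→W2 9  ⇒ total 25.
Compare {W1, W2}: total 26.
Compare {W2, W4}: total 26.
No size-2 selection does better; minimum is 25.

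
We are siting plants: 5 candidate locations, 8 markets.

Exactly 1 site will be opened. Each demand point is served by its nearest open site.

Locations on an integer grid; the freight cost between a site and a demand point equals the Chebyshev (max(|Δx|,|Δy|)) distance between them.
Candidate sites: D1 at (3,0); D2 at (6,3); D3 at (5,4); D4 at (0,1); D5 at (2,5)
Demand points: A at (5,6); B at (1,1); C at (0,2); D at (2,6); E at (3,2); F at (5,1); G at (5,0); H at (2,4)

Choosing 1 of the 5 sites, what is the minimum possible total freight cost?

24

Open {D5}.
  A→D5 3, B→D5 4, C→D5 3, D→D5 1, E→D5 3, F→D5 4, G→D5 5, H→D5 1  ⇒ total 24.
Compare {D3}: total 26.
Compare {D1}: total 27.
No size-1 selection does better; minimum is 24.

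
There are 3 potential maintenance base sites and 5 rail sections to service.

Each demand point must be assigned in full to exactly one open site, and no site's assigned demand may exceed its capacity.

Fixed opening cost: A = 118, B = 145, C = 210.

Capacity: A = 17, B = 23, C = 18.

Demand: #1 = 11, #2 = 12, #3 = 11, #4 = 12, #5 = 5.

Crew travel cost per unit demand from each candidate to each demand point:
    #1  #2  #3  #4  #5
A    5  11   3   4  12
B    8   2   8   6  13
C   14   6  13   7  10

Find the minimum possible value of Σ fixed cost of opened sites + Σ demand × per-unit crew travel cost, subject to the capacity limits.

Open {A, B, C}; cheapest assignment that respects the capacities:
  A (cap 17, load 11): #3 — cost 11×3 = 33
  B (cap 23, load 23): #1, #2 — cost 11×8 + 12×2 = 112
  C (cap 18, load 17): #4, #5 — cost 12×7 + 5×10 = 134
  Shipping 279, fixed 473 → total 752.
  Any other capacity-feasible assignment to {A, B, C} ships for at least 279.
Total demand is 51 and no other set of sites has combined capacity ≥ 51, so {A, B, C} is the only feasible choice of open sites. Minimum: 752.

752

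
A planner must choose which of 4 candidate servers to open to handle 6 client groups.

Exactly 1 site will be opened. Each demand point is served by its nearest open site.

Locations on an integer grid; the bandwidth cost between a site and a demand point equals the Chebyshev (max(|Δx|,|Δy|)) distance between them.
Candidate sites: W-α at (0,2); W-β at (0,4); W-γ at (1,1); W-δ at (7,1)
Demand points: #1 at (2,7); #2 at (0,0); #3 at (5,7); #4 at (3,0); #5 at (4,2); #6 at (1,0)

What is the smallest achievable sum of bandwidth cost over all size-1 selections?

19

Open {W-γ}.
  #1→W-γ 6, #2→W-γ 1, #3→W-γ 6, #4→W-γ 2, #5→W-γ 3, #6→W-γ 1  ⇒ total 19.
Compare {W-α}: total 21.
Compare {W-β}: total 24.
No size-1 selection does better; minimum is 19.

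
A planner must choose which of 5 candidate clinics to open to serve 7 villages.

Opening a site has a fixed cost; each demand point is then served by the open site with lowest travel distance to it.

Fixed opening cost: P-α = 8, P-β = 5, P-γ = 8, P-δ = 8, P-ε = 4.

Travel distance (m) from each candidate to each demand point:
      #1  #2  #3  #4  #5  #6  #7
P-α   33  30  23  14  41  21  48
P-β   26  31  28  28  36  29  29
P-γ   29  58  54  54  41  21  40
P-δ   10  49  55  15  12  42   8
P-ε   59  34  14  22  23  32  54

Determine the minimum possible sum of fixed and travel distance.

Open {P-α, P-δ, P-ε}: assign each demand point to its cheapest open site.
  #1→P-δ 10, #2→P-α 30, #3→P-ε 14, #4→P-α 14, #5→P-δ 12, #6→P-α 21, #7→P-δ 8
  travel distance 109, fixed 20 → total 129.
Compare {P-α, P-δ}: travel distance 118 + fixed 16 = 134.
Compare {P-γ, P-δ, P-ε}: travel distance 114 + fixed 20 = 134.
Compare {P-α, P-β, P-δ, P-ε}: travel distance 109 + fixed 25 = 134.
All other subsets cost ≥ 134. Minimum total cost: 129.

129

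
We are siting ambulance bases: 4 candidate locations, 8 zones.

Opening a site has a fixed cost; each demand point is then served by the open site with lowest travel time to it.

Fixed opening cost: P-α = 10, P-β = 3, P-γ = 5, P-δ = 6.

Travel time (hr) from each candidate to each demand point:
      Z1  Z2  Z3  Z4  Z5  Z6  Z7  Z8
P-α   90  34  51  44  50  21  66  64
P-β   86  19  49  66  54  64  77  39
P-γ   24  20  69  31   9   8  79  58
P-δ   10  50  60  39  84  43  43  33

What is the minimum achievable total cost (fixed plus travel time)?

216

Open {P-β, P-γ, P-δ}: assign each demand point to its cheapest open site.
  Z1→P-δ 10, Z2→P-β 19, Z3→P-β 49, Z4→P-γ 31, Z5→P-γ 9, Z6→P-γ 8, Z7→P-δ 43, Z8→P-δ 33
  travel time 202, fixed 14 → total 216.
Compare {P-γ, P-δ}: travel time 214 + fixed 11 = 225.
Compare {P-α, P-γ, P-δ}: travel time 205 + fixed 21 = 226.
Compare {P-α, P-β, P-γ, P-δ}: travel time 202 + fixed 24 = 226.
All other subsets cost ≥ 225. Minimum total cost: 216.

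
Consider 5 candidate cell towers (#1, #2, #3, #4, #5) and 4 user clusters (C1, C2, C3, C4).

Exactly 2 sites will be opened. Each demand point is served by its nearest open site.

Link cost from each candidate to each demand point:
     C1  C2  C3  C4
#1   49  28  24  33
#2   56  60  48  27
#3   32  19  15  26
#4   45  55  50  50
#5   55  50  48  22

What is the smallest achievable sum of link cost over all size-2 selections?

Open {#3, #5}.
  C1→#3 32, C2→#3 19, C3→#3 15, C4→#5 22  ⇒ total 88.
Compare {#1, #3}: total 92.
Compare {#2, #3}: total 92.
No size-2 selection does better; minimum is 88.

88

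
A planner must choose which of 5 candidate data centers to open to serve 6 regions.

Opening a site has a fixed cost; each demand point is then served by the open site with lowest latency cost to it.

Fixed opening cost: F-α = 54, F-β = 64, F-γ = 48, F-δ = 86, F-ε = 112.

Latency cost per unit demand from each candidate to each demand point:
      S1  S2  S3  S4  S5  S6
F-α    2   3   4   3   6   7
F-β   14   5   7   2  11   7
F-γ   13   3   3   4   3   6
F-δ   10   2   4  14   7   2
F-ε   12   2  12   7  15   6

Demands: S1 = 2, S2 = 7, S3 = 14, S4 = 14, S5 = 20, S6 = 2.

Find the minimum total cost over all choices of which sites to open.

Open {F-γ}: assign each demand point to its cheapest open site.
  S1→F-γ 2×13=26, S2→F-γ 7×3=21, S3→F-γ 14×3=42, S4→F-γ 14×4=56, S5→F-γ 20×3=60, S6→F-γ 2×6=12
  latency cost 217, fixed 48 → total 265.
Compare {F-α, F-γ}: latency cost 181 + fixed 102 = 283.
Compare {F-β, F-γ}: latency cost 189 + fixed 112 = 301.
Compare {F-α}: latency cost 257 + fixed 54 = 311.
All other subsets cost ≥ 283. Minimum total cost: 265.

265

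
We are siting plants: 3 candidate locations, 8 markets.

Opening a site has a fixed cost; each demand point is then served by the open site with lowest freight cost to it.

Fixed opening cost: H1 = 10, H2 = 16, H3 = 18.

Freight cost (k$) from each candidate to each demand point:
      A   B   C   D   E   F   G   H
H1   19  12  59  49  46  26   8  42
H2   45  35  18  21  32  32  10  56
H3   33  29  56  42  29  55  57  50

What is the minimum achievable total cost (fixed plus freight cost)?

Open {H1, H2}: assign each demand point to its cheapest open site.
  A→H1 19, B→H1 12, C→H2 18, D→H2 21, E→H2 32, F→H1 26, G→H1 8, H→H1 42
  freight cost 178, fixed 26 → total 204.
Compare {H1, H2, H3}: freight cost 175 + fixed 44 = 219.
Compare {H2, H3}: freight cost 222 + fixed 34 = 256.
Compare {H1, H3}: freight cost 234 + fixed 28 = 262.
All other subsets cost ≥ 219. Minimum total cost: 204.

204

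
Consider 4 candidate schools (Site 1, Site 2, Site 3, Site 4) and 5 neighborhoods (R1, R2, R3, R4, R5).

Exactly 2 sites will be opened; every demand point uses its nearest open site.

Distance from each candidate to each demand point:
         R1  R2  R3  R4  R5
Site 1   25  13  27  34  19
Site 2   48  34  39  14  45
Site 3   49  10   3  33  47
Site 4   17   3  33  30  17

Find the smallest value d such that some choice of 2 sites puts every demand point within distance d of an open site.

27

Open {Site 1, Site 2}.
  Farthest demand point is R3 at distance 27 (to Site 1); all others are ≤ 27.
With {Site 1, Site 4} the worst case is 30.
With {Site 3, Site 4} the worst case is 30.
No size-2 selection achieves below 27.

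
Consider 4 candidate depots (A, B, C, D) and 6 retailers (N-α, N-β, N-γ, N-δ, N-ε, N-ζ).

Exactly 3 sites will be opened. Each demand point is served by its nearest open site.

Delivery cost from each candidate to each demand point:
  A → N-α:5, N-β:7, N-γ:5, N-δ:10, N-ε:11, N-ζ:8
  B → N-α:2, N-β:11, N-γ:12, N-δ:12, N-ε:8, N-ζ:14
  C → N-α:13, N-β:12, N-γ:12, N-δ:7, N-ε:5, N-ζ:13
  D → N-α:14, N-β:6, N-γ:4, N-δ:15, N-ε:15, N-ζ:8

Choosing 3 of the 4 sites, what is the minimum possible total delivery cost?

Open {B, C, D}.
  N-α→B 2, N-β→D 6, N-γ→D 4, N-δ→C 7, N-ε→C 5, N-ζ→D 8  ⇒ total 32.
Compare {A, B, C}: total 34.
Compare {A, C, D}: total 35.
No size-3 selection does better; minimum is 32.

32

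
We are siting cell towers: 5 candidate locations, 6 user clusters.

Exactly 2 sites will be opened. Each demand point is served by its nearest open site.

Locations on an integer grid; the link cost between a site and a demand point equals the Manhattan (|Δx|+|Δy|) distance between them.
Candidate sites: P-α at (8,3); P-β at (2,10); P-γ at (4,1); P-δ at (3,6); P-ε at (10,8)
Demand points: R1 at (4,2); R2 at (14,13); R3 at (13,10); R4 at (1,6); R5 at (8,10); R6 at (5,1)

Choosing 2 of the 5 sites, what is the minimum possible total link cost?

Open {P-γ, P-ε}.
  R1→P-γ 1, R2→P-ε 9, R3→P-ε 5, R4→P-γ 8, R5→P-ε 4, R6→P-γ 1  ⇒ total 28.
Compare {P-δ, P-ε}: total 32.
Compare {P-α, P-ε}: total 38.
No size-2 selection does better; minimum is 28.

28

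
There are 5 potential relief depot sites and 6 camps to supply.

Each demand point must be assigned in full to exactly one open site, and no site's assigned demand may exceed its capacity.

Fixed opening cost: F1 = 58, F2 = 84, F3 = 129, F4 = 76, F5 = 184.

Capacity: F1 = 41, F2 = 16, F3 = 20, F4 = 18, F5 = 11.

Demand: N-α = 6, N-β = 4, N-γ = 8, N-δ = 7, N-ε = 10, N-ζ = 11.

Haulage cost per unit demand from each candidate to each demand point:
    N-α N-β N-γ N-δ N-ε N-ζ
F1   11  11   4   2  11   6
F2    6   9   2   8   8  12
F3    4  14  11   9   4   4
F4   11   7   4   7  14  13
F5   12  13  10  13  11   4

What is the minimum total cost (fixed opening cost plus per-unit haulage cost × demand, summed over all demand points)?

Open {F1, F3}; cheapest assignment that respects the capacities:
  F1 (cap 41, load 30): N-β, N-γ, N-δ, N-ζ — cost 4×11 + 8×4 + 7×2 + 11×6 = 156
  F3 (cap 20, load 16): N-α, N-ε — cost 6×4 + 10×4 = 64
  Shipping 220, fixed 187 → total 407.
  Any other capacity-feasible assignment to {F1, F3} ships for at least 220.
Compare {F1, F2}: its best feasible assignment gives total 414.
Compare {F1, F4}: its best feasible assignment gives total 450.
Every other set of open sites that can feasibly serve all demand totals ≥ 414 even under its best assignment. Minimum: 407.

407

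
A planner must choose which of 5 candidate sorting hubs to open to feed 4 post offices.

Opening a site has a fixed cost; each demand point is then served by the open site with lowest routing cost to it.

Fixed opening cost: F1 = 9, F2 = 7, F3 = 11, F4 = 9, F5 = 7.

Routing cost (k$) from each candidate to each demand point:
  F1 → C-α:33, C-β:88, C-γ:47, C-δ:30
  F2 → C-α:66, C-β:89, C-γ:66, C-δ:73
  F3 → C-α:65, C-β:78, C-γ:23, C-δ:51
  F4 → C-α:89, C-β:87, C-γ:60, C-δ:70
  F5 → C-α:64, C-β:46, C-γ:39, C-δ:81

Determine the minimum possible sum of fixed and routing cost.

Open {F1, F3, F5}: assign each demand point to its cheapest open site.
  C-α→F1 33, C-β→F5 46, C-γ→F3 23, C-δ→F1 30
  routing cost 132, fixed 27 → total 159.
Compare {F1, F5}: routing cost 148 + fixed 16 = 164.
Compare {F1, F2, F3, F5}: routing cost 132 + fixed 34 = 166.
Compare {F1, F3, F4, F5}: routing cost 132 + fixed 36 = 168.
All other subsets cost ≥ 164. Minimum total cost: 159.

159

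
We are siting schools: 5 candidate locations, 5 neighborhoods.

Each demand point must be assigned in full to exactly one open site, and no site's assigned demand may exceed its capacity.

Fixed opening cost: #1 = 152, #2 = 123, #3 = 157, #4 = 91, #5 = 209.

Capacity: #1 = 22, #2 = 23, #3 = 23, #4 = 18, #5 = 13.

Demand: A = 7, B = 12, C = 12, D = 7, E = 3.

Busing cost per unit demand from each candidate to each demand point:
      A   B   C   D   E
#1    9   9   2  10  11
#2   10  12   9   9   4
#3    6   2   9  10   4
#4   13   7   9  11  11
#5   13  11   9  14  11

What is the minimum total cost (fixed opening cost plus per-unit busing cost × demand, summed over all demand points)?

481

Open {#1, #3}; cheapest assignment that respects the capacities:
  #1 (cap 22, load 19): C, D — cost 12×2 + 7×10 = 94
  #3 (cap 23, load 22): A, B, E — cost 7×6 + 12×2 + 3×4 = 78
  Shipping 172, fixed 309 → total 481.
  Any other capacity-feasible assignment to {#1, #3} ships for at least 172.
Compare {#2, #3}: its best feasible assignment gives total 529.
Compare {#1, #3, #4}: its best feasible assignment gives total 572.
Every other set of open sites that can feasibly serve all demand totals ≥ 529 even under its best assignment. Minimum: 481.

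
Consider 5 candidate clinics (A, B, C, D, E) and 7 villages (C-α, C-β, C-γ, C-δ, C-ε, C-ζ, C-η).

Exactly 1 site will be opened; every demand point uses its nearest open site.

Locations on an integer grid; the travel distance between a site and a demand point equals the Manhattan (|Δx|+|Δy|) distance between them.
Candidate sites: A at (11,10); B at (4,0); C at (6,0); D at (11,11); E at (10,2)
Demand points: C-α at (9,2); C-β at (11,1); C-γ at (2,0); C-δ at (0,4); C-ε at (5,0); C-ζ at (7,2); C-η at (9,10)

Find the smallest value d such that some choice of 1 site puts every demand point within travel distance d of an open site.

12

Open {E}.
  Farthest demand point is C-δ at travel distance 12 (to E); all others are ≤ 12.
With {C} the worst case is 13.
With {B} the worst case is 15.
No size-1 selection achieves below 12.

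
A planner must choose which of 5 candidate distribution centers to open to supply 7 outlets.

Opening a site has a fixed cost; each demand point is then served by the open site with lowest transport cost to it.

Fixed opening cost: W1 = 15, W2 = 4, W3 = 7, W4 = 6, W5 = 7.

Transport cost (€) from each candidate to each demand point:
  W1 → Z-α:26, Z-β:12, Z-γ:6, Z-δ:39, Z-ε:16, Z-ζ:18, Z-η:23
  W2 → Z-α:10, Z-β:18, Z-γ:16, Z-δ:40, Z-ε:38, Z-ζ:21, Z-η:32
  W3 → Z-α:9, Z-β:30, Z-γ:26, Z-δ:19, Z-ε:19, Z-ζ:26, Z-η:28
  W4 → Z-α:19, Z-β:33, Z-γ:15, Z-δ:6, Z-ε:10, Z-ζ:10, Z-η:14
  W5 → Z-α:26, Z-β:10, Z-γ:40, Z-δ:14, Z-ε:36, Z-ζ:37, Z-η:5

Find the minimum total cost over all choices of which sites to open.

Open {W2, W4, W5}: assign each demand point to its cheapest open site.
  Z-α→W2 10, Z-β→W5 10, Z-γ→W4 15, Z-δ→W4 6, Z-ε→W4 10, Z-ζ→W4 10, Z-η→W5 5
  transport cost 66, fixed 17 → total 83.
Compare {W3, W4, W5}: transport cost 65 + fixed 20 = 85.
Compare {W4, W5}: transport cost 75 + fixed 13 = 88.
Compare {W1, W2, W4, W5}: transport cost 57 + fixed 32 = 89.
All other subsets cost ≥ 85. Minimum total cost: 83.

83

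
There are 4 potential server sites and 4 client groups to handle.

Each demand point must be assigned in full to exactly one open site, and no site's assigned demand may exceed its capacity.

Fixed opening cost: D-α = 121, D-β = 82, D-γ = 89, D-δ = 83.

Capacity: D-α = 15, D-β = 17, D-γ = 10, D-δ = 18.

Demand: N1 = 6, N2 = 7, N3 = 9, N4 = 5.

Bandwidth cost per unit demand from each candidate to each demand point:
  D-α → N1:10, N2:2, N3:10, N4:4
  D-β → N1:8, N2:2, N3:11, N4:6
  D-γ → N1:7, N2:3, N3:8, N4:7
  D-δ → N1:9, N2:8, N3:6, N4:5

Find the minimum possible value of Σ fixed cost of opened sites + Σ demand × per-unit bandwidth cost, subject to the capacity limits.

Open {D-β, D-δ}; cheapest assignment that respects the capacities:
  D-β (cap 17, load 13): N1, N2 — cost 6×8 + 7×2 = 62
  D-δ (cap 18, load 14): N3, N4 — cost 9×6 + 5×5 = 79
  Shipping 141, fixed 165 → total 306.
  Any other capacity-feasible assignment to {D-β, D-δ} ships for at least 141.
Compare {D-α, D-δ}: its best feasible assignment gives total 346.
Compare {D-α, D-β}: its best feasible assignment gives total 375.
Every other set of open sites that can feasibly serve all demand totals ≥ 346 even under its best assignment. Minimum: 306.

306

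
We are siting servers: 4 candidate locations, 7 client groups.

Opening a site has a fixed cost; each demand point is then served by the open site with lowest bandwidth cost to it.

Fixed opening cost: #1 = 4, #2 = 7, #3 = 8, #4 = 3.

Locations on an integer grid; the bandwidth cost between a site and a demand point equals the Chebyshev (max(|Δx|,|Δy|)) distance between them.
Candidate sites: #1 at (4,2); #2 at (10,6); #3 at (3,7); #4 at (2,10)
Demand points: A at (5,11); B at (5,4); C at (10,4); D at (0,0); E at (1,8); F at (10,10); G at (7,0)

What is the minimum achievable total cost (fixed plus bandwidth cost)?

Open {#1, #2, #4}: assign each demand point to its cheapest open site.
  A→#4 3, B→#1 2, C→#2 2, D→#1 4, E→#4 2, F→#2 4, G→#1 3
  bandwidth cost 20, fixed 14 → total 34.
Compare {#1, #4}: bandwidth cost 28 + fixed 7 = 35.
Compare {#1, #2}: bandwidth cost 26 + fixed 11 = 37.
Compare {#1, #3}: bandwidth cost 28 + fixed 12 = 40.
All other subsets cost ≥ 35. Minimum total cost: 34.

34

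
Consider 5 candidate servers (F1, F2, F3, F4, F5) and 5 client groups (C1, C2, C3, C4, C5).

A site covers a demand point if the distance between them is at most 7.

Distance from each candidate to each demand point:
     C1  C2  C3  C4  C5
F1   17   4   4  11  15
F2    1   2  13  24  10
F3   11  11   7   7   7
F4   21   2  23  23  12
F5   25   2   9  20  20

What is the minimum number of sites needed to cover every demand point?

2

Coverage sets (demand points within 7 of each site):
  F1: {C2, C3}
  F2: {C1, C2}
  F3: {C3, C4, C5}
  F4: {C2}
  F5: {C2}
No single site covers all 5 demand points.
But {F2, F3} covers everything, so the minimum is 2.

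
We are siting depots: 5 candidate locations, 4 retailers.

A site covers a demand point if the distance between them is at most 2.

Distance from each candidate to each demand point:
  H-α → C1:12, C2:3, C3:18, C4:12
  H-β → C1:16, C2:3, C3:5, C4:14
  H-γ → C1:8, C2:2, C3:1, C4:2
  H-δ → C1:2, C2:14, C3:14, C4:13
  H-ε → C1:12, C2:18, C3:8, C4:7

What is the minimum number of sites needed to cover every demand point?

Coverage sets (demand points within 2 of each site):
  H-α: {}
  H-β: {}
  H-γ: {C2, C3, C4}
  H-δ: {C1}
  H-ε: {}
No single site covers all 4 demand points.
But {H-γ, H-δ} covers everything, so the minimum is 2.

2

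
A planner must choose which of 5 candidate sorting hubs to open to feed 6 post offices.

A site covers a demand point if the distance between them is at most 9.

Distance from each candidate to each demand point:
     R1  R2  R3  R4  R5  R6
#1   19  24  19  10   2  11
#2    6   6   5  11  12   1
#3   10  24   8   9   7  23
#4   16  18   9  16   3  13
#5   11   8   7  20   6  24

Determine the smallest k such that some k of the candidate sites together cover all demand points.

2

Coverage sets (demand points within 9 of each site):
  #1: {R5}
  #2: {R1, R2, R3, R6}
  #3: {R3, R4, R5}
  #4: {R3, R5}
  #5: {R2, R3, R5}
No single site covers all 6 demand points.
But {#2, #3} covers everything, so the minimum is 2.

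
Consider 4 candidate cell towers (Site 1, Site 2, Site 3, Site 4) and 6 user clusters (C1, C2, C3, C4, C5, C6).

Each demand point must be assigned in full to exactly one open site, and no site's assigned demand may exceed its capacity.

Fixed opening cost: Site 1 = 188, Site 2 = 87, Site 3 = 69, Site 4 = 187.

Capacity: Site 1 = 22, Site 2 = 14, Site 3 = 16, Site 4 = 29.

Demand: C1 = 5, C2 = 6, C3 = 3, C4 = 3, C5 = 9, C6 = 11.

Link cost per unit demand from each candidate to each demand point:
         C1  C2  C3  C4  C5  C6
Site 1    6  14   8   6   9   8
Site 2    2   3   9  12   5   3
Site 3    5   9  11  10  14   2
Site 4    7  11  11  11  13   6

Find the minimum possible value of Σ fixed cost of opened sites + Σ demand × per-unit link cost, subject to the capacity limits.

511

Open {Site 1, Site 3}; cheapest assignment that respects the capacities:
  Site 1 (cap 22, load 21): C2, C3, C4, C5 — cost 6×14 + 3×8 + 3×6 + 9×9 = 207
  Site 3 (cap 16, load 16): C1, C6 — cost 5×5 + 11×2 = 47
  Shipping 254, fixed 257 → total 511.
  Any other capacity-feasible assignment to {Site 1, Site 3} ships for at least 254.
Compare {Site 1, Site 2, Site 3}: its best feasible assignment gives total 517.
Compare {Site 2, Site 4}: its best feasible assignment gives total 527.
Every other set of open sites that can feasibly serve all demand totals ≥ 517 even under its best assignment. Minimum: 511.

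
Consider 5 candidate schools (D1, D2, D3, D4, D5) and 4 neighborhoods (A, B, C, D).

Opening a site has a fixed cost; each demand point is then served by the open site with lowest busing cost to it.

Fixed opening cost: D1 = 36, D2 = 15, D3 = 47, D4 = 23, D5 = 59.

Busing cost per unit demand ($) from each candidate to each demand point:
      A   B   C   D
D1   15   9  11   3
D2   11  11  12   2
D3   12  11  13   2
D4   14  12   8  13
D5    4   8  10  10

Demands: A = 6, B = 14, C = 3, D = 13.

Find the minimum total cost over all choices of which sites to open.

266

Open {D2, D5}: assign each demand point to its cheapest open site.
  A→D5 6×4=24, B→D5 14×8=112, C→D5 3×10=30, D→D2 13×2=26
  busing cost 192, fixed 74 → total 266.
Compare {D2, D4, D5}: busing cost 186 + fixed 97 = 283.
Compare {D2}: busing cost 282 + fixed 15 = 297.
Compare {D3, D5}: busing cost 192 + fixed 106 = 298.
All other subsets cost ≥ 283. Minimum total cost: 266.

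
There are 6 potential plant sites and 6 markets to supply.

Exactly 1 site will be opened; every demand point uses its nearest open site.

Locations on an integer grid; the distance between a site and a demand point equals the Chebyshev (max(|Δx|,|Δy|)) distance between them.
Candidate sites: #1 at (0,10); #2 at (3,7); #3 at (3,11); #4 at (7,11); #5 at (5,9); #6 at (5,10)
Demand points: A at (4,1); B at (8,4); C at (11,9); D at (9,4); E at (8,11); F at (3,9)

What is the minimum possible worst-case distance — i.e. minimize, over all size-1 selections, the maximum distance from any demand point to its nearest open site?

Open {#2}.
  Farthest demand point is C at distance 8 (to #2); all others are ≤ 8.
With {#5} the worst case is 8.
With {#6} the worst case is 9.
No size-1 selection achieves below 8.

8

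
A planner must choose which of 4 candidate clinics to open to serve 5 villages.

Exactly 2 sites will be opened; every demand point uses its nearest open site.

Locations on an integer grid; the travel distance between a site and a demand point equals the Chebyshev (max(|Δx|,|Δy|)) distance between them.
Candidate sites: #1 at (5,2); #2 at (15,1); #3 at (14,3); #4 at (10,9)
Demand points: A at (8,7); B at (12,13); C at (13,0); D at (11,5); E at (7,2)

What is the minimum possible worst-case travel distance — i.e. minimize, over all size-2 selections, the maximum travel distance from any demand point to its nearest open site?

7

Open {#2, #4}.
  Farthest demand point is E at travel distance 7 (to #4); all others are ≤ 7.
With {#3, #4} the worst case is 7.
With {#1, #4} the worst case is 8.
No size-2 selection achieves below 7.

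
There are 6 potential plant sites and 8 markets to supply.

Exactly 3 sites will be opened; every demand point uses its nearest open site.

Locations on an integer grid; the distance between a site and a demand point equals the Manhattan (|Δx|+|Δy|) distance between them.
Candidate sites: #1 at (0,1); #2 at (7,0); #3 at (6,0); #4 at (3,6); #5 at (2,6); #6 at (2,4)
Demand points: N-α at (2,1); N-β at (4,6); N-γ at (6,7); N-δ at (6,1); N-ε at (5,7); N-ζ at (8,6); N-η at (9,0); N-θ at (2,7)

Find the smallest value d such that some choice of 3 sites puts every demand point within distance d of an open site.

5

Open {#1, #2, #4}.
  Farthest demand point is N-ζ at distance 5 (to #4); all others are ≤ 5.
With {#1, #3, #4} the worst case is 5.
With {#2, #3, #4} the worst case is 5.
No size-3 selection achieves below 5.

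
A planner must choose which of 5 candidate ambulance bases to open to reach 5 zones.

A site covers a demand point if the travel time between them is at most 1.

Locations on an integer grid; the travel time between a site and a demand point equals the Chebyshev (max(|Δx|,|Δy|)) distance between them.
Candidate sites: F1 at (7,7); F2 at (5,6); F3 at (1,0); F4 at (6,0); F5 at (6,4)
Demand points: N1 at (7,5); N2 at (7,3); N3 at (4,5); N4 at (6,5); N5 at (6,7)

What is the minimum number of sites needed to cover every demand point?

Coverage sets (demand points within 1 of each site):
  F1: {N5}
  F2: {N3, N4, N5}
  F3: {}
  F4: {}
  F5: {N1, N2, N4}
No single site covers all 5 demand points.
But {F2, F5} covers everything, so the minimum is 2.

2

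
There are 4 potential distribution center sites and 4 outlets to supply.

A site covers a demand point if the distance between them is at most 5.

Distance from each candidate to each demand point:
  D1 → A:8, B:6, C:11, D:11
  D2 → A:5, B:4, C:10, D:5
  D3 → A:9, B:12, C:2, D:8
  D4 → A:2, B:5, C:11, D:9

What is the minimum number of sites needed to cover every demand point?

Coverage sets (demand points within 5 of each site):
  D1: {}
  D2: {A, B, D}
  D3: {C}
  D4: {A, B}
No single site covers all 4 demand points.
But {D2, D3} covers everything, so the minimum is 2.

2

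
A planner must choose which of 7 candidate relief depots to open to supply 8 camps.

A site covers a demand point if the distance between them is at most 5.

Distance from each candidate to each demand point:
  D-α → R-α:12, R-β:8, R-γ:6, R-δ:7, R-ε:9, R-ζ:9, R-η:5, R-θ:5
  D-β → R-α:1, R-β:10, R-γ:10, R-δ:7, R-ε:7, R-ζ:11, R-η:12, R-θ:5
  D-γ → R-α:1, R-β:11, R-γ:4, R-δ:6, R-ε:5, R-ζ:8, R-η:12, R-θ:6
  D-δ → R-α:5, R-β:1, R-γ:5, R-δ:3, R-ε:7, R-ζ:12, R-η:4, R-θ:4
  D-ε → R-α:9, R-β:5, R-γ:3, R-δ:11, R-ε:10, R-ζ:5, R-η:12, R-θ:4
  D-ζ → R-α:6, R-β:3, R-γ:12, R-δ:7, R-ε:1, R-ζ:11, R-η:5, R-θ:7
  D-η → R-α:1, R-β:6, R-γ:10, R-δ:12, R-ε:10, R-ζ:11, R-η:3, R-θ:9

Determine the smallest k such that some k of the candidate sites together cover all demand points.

Coverage sets (demand points within 5 of each site):
  D-α: {R-η, R-θ}
  D-β: {R-α, R-θ}
  D-γ: {R-α, R-γ, R-ε}
  D-δ: {R-α, R-β, R-γ, R-δ, R-η, R-θ}
  D-ε: {R-β, R-γ, R-ζ, R-θ}
  D-ζ: {R-β, R-ε, R-η}
  D-η: {R-α, R-η}
No 2 sites suffice: every size-2 union leaves at least one demand point uncovered.
But {D-γ, D-δ, D-ε} covers everything, so the minimum is 3.

3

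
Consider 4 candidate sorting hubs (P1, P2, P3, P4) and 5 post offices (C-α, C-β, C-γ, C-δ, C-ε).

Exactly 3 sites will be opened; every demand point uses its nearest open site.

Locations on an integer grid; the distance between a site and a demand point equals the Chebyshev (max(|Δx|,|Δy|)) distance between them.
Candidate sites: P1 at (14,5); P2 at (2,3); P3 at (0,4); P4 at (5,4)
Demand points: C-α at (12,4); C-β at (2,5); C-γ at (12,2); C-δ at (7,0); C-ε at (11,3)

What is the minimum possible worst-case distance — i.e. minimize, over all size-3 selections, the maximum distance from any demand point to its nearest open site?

Open {P1, P2, P4}.
  Farthest demand point is C-δ at distance 4 (to P4); all others are ≤ 4.
With {P1, P3, P4} the worst case is 4.
With {P1, P2, P3} the worst case is 5.
No size-3 selection achieves below 4.

4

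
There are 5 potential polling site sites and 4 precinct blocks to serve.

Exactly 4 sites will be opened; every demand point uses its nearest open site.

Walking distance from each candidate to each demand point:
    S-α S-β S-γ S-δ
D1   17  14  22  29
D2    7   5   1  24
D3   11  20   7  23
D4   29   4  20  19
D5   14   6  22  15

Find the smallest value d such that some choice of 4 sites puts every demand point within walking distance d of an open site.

Open {D1, D2, D3, D5}.
  Farthest demand point is S-δ at walking distance 15 (to D5); all others are ≤ 15.
With {D1, D2, D4, D5} the worst case is 15.
With {D1, D3, D4, D5} the worst case is 15.
No size-4 selection achieves below 15.

15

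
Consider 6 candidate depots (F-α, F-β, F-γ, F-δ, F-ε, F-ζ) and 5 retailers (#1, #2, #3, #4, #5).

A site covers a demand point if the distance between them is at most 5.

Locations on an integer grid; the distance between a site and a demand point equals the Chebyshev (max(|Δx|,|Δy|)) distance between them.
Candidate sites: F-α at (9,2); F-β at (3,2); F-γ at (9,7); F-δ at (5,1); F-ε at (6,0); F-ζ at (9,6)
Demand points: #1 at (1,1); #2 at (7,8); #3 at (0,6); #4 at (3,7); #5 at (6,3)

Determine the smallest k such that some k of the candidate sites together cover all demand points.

Coverage sets (demand points within 5 of each site):
  F-α: {#5}
  F-β: {#1, #3, #4, #5}
  F-γ: {#2, #5}
  F-δ: {#1, #3, #5}
  F-ε: {#1, #5}
  F-ζ: {#2, #5}
No single site covers all 5 demand points.
But {F-β, F-γ} covers everything, so the minimum is 2.

2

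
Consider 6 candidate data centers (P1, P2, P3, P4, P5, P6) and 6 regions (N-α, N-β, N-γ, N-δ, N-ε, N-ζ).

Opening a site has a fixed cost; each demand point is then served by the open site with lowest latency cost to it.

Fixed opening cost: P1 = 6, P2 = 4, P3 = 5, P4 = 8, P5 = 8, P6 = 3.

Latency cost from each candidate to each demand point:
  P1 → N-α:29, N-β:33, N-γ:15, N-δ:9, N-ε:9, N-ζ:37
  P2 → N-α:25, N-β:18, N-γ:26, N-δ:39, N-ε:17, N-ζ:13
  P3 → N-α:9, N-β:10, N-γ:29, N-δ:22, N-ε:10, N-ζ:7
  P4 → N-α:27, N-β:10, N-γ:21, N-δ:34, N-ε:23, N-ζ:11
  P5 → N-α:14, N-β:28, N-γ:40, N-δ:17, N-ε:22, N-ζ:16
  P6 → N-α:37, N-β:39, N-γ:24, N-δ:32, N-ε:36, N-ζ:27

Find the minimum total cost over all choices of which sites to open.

70

Open {P1, P3}: assign each demand point to its cheapest open site.
  N-α→P3 9, N-β→P3 10, N-γ→P1 15, N-δ→P1 9, N-ε→P1 9, N-ζ→P3 7
  latency cost 59, fixed 11 → total 70.
Compare {P1, P3, P6}: latency cost 59 + fixed 14 = 73.
Compare {P1, P2, P3}: latency cost 59 + fixed 15 = 74.
Compare {P1, P2, P3, P6}: latency cost 59 + fixed 18 = 77.
All other subsets cost ≥ 73. Minimum total cost: 70.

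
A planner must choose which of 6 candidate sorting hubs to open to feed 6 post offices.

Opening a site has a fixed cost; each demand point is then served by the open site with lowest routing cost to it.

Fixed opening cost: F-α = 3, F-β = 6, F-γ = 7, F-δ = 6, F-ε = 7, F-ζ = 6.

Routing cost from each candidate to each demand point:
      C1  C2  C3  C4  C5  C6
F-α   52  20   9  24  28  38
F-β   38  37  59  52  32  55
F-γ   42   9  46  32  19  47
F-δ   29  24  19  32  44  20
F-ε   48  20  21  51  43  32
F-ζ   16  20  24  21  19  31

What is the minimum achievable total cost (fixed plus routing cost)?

116

Open {F-α, F-γ, F-δ, F-ζ}: assign each demand point to its cheapest open site.
  C1→F-ζ 16, C2→F-γ 9, C3→F-α 9, C4→F-ζ 21, C5→F-γ 19, C6→F-δ 20
  routing cost 94, fixed 22 → total 116.
Compare {F-α, F-δ, F-ζ}: routing cost 105 + fixed 15 = 120.
Compare {F-α, F-γ, F-ζ}: routing cost 105 + fixed 16 = 121.
Compare {F-α, F-β, F-γ, F-δ, F-ζ}: routing cost 94 + fixed 28 = 122.
All other subsets cost ≥ 120. Minimum total cost: 116.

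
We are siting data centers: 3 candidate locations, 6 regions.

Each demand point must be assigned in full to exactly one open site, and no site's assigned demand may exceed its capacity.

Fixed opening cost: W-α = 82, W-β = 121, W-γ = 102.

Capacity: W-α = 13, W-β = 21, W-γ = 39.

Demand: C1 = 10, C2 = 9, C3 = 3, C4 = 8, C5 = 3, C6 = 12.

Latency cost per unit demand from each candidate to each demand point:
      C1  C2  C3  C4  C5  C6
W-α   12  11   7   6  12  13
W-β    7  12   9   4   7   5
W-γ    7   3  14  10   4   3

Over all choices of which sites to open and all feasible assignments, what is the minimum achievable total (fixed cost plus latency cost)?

398

Open {W-α, W-γ}; cheapest assignment that respects the capacities:
  W-α (cap 13, load 11): C3, C4 — cost 3×7 + 8×6 = 69
  W-γ (cap 39, load 34): C1, C2, C5, C6 — cost 10×7 + 9×3 + 3×4 + 12×3 = 145
  Shipping 214, fixed 184 → total 398.
  Any other capacity-feasible assignment to {W-α, W-γ} ships for at least 214.
Compare {W-β, W-γ}: its best feasible assignment gives total 427.
Compare {W-α, W-β, W-γ}: its best feasible assignment gives total 503.
Every other set of open sites that can feasibly serve all demand totals ≥ 427 even under its best assignment. Minimum: 398.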